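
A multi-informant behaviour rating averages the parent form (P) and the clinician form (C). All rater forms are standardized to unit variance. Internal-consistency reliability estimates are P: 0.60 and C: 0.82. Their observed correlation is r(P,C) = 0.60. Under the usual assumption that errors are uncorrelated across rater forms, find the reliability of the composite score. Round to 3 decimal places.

0.819

Var(P+C) = 2 + 2·[0.60] = 2 + 1.2 = 3.2.
Under uncorrelated errors the observed covariances equal the true-score covariances, so only the own-variance terms attenuate.
True-score variance = [0.60 + 0.82] + 1.2 = 1.42 + 1.2 = 2.62.
Reliability = 2.62 / 3.2 = 0.819.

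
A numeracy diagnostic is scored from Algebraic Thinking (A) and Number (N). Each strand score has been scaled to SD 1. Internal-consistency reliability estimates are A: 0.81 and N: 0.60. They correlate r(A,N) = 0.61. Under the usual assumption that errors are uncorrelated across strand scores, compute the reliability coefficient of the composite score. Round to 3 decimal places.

Var(A+N) = 2 + 2·[0.61] = 2 + 1.22 = 3.22.
With uncorrelated errors the cross-covariances are all true-score covariance, so they carry over unchanged; only the diagonal terms shrink to ρᵢσᵢ².
True-score variance = [0.81 + 0.60] + 1.22 = 1.41 + 1.22 = 2.63.
Reliability = 2.63 / 3.22 = 0.817.

0.817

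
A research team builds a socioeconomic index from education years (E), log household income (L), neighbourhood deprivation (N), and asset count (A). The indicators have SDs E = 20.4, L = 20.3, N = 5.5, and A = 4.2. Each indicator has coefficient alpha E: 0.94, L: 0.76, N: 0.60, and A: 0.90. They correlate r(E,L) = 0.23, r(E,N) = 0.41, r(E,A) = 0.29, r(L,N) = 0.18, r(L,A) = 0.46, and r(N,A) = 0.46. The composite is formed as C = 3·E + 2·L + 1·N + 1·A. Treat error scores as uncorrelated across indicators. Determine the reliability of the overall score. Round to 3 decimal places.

0.913

Var(C) = 3²·20.4² + 2²·20.3² + 5.5² + 4.2² + 2·[6·20.4·20.3·0.23 + 3·20.4·5.5·0.41 + 3·20.4·4.2·0.29 + 2·20.3·5.5·0.18 + 2·20.3·4.2·0.46 + 5.5·4.2·0.46] = 5441.69 + 1826.58 = 7268.27.
With uncorrelated errors the cross-covariances are all true-score covariance, so they carry over unchanged; only the diagonal terms shrink to ρᵢσᵢ².
True-score variance = [3²·20.4²·0.94 + 2²·20.3²·0.76 + 5.5²·0.60 + 4.2²·0.90] + 1826.58 = 4807.49 + 1826.58 = 6634.08.
Reliability = 6634.08 / 7268.27 = 0.913.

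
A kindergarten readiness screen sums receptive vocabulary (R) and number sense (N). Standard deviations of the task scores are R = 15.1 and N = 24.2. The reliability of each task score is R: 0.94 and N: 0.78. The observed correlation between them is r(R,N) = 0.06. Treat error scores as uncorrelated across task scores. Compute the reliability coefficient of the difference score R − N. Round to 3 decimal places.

Var(R−N) = 15.1² + 24.2² − 2·15.1·24.2·0.06 = 813.65 − 43.8504 = 769.8.
With uncorrelated errors the cross-covariances are all true-score covariance, so they carry over unchanged; only the diagonal terms shrink to ρᵢσᵢ².
True-score variance = [15.1²·0.94 + 24.2²·0.78] − 43.8504 = 671.129 − 43.8504 = 627.278.
Reliability = 627.278 / 769.8 = 0.815.

0.815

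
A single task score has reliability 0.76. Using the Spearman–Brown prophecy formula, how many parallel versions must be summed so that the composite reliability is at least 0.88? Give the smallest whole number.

3

k ≥ ρ*(1−ρ₁)/(ρ₁(1−ρ*)) = 0.88·0.24 / (0.76·0.12) = 2.316.
Smallest integer k = 3.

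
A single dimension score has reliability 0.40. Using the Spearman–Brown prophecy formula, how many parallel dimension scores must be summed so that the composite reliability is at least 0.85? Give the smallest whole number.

9

k ≥ ρ*(1−ρ₁)/(ρ₁(1−ρ*)) = 0.85·0.60 / (0.40·0.15) = 8.500.
Smallest integer k = 9.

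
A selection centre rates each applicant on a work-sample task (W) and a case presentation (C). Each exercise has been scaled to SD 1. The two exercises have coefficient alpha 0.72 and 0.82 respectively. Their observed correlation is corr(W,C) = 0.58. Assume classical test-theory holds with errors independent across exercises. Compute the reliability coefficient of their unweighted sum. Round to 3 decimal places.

0.854

Var(W+C) = 2 + 2·[0.58] = 2 + 1.16 = 3.16.
With uncorrelated errors the cross-covariances are all true-score covariance, so they carry over unchanged; only the diagonal terms shrink to ρᵢσᵢ².
True-score variance = [0.72 + 0.82] + 1.16 = 1.54 + 1.16 = 2.7.
Reliability = 2.7 / 3.16 = 0.854.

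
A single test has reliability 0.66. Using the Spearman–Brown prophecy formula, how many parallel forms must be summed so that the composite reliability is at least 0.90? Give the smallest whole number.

5

k ≥ ρ*(1−ρ₁)/(ρ₁(1−ρ*)) = 0.90·0.34 / (0.66·0.10) = 4.636.
Smallest integer k = 5.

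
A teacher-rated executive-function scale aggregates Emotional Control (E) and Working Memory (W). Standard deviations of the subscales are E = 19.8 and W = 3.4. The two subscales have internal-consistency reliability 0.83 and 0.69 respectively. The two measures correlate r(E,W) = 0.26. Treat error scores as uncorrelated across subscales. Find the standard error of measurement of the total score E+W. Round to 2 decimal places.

8.38

Var(total) = 403.6 + 35.0064 = 438.606.
True-score variance = 333.37 + 35.0064 = 368.376, so reliability = 0.8399.
Error variance = 438.606 − 368.376 = 70.2304; SEM = √70.2304 = 8.38.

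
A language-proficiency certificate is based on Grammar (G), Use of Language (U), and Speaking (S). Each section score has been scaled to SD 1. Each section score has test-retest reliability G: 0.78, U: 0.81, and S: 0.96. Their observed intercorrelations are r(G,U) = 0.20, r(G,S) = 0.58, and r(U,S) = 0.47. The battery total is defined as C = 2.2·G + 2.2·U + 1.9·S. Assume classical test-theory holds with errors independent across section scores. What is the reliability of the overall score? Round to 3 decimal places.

Var(C) = 2.2² + 2.2² + 1.9² + 2·[4.84·0.20 + 4.18·0.58 + 4.18·0.47] = 13.29 + 10.714 = 24.004.
Under uncorrelated errors the observed covariances equal the true-score covariances, so only the own-variance terms attenuate.
True-score variance = [2.2²·0.78 + 2.2²·0.81 + 1.9²·0.96] + 10.714 = 11.1612 + 10.714 = 21.8752.
Reliability = 21.8752 / 24.004 = 0.911.

0.911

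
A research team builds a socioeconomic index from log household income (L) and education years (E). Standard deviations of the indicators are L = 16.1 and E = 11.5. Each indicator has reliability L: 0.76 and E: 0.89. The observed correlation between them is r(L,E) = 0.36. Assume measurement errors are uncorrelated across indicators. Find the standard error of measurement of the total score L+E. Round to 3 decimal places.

8.761

Var(total) = 391.46 + 133.308 = 524.768.
True-score variance = 314.702 + 133.308 = 448.01, so reliability = 0.8537.
Error variance = 524.768 − 448.01 = 76.7579; SEM = √76.7579 = 8.761.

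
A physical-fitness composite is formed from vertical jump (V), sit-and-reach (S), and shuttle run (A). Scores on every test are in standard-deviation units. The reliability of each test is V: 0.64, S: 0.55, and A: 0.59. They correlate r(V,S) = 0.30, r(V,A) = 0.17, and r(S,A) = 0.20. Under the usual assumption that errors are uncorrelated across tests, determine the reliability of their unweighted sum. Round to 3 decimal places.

Var(V+S+A) = 3 + 2·[0.30 + 0.17 + 0.20] = 3 + 1.34 = 4.34.
With uncorrelated errors the cross-covariances are all true-score covariance, so they carry over unchanged; only the diagonal terms shrink to ρᵢσᵢ².
True-score variance = [0.64 + 0.55 + 0.59] + 1.34 = 1.78 + 1.34 = 3.12.
Reliability = 3.12 / 4.34 = 0.719.

0.719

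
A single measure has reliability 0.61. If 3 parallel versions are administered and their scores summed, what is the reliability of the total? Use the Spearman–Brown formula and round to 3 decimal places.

0.824

ρ_k = kρ / (1 + (k−1)ρ) = 3·0.61 / (1 + 2·0.61) = 1.830 / 2.220 = 0.824.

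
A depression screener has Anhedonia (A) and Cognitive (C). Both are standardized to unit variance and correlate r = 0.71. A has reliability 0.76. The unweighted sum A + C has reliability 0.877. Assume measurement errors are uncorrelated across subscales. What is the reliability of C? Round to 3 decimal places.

0.819

Var(A+C) = 2 + 2·0.71 = 3.420.
True-score variance = ρ_A + ρ_C + 2·0.71, so 0.877 = (0.76 + ρ_C + 1.42) / 3.420.
ρ_C = 0.877·3.420 − 0.76 − 1.42 = 0.819.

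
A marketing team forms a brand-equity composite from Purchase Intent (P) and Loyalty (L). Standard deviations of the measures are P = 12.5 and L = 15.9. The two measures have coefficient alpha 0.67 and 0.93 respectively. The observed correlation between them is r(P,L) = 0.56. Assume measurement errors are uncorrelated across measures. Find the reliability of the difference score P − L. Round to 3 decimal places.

Var(P−L) = 12.5² + 15.9² − 2·12.5·15.9·0.56 = 409.06 − 222.6 = 186.46.
Because errors are independent across components, Cov(Tᵢ,Tⱼ) = Cov(Xᵢ,Xⱼ); the off-diagonal part of the true-score variance is the same as above.
True-score variance = [12.5²·0.67 + 15.9²·0.93] − 222.6 = 339.801 − 222.6 = 117.201.
Reliability = 117.201 / 186.46 = 0.629.

0.629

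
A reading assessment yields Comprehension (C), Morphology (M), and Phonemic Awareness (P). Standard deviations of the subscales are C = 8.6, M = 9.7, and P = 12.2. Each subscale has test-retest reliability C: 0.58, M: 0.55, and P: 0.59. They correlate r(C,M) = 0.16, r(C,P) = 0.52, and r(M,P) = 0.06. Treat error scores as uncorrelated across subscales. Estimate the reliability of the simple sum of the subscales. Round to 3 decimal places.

Var(C+M+P) = 8.6² + 9.7² + 12.2² + 2·[8.6·9.7·0.16 + 8.6·12.2·0.52 + 9.7·12.2·0.06] = 316.89 + 150.012 = 466.902.
Under uncorrelated errors the observed covariances equal the true-score covariances, so only the own-variance terms attenuate.
True-score variance = [8.6²·0.58 + 9.7²·0.55 + 12.2²·0.59] + 150.012 = 182.462 + 150.012 = 332.474.
Reliability = 332.474 / 466.902 = 0.712.

0.712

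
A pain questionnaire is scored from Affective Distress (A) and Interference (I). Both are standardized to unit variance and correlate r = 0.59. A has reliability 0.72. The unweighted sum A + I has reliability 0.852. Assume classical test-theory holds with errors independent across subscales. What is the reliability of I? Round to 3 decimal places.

Var(A+I) = 2 + 2·0.59 = 3.180.
True-score variance = ρ_A + ρ_I + 2·0.59, so 0.852 = (0.72 + ρ_I + 1.18) / 3.180.
ρ_I = 0.852·3.180 − 0.72 − 1.18 = 0.809.

0.809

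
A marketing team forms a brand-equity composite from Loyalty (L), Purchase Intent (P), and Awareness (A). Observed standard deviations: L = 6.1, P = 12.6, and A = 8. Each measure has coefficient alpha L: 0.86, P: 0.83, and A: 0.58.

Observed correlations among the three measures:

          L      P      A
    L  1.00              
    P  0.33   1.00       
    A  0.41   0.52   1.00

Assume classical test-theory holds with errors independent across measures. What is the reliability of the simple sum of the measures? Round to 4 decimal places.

Var(L+P+A) = 6.1² + 12.6² + 8² + 2·[6.1·12.6·0.33 + 6.1·8·0.41 + 12.6·8·0.52] = 259.97 + 195.576 = 455.546.
With uncorrelated errors the cross-covariances are all true-score covariance, so they carry over unchanged; only the diagonal terms shrink to ρᵢσᵢ².
True-score variance = [6.1²·0.86 + 12.6²·0.83 + 8²·0.58] + 195.576 = 200.891 + 195.576 = 396.467.
Reliability = 396.467 / 455.546 = 0.8703.

0.8703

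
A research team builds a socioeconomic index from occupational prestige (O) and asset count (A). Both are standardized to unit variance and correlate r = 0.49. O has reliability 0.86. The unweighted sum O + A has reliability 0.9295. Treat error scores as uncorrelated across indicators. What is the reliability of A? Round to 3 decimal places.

0.930

Var(O+A) = 2 + 2·0.49 = 2.980.
True-score variance = ρ_O + ρ_A + 2·0.49, so 0.9295 = (0.86 + ρ_A + 0.98) / 2.980.
ρ_A = 0.9295·2.980 − 0.86 − 0.98 = 0.930.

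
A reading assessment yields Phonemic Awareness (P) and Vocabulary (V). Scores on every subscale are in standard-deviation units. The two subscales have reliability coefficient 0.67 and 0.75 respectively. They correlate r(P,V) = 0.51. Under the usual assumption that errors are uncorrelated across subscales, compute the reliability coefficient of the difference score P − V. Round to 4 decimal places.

0.4082

Var(P−V) = 1 + 1 − 2·0.51 = 2 − 1.02 = 0.98.
Because errors are independent across components, Cov(Tᵢ,Tⱼ) = Cov(Xᵢ,Xⱼ); the off-diagonal part of the true-score variance is the same as above.
True-score variance = [0.67 + 0.75] − 1.02 = 1.42 − 1.02 = 0.4.
Reliability = 0.4 / 0.98 = 0.4082.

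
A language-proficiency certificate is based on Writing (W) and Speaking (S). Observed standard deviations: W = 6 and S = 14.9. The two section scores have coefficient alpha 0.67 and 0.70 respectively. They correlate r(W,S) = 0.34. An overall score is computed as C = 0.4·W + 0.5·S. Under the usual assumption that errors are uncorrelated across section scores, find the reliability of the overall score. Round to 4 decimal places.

0.7473

Var(C) = 0.4²·6² + 0.5²·14.9² + 2·[0.2·6·14.9·0.34] = 61.2625 + 12.1584 = 73.4209.
With uncorrelated errors the cross-covariances are all true-score covariance, so they carry over unchanged; only the diagonal terms shrink to ρᵢσᵢ².
True-score variance = [0.4²·6²·0.67 + 0.5²·14.9²·0.70] + 12.1584 = 42.711 + 12.1584 = 54.8694.
Reliability = 54.8694 / 73.4209 = 0.7473.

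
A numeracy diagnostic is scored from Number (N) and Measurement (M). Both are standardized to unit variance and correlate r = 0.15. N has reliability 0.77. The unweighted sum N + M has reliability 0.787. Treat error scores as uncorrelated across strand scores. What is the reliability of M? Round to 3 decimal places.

Var(N+M) = 2 + 2·0.15 = 2.300.
True-score variance = ρ_N + ρ_M + 2·0.15, so 0.787 = (0.77 + ρ_M + 0.30) / 2.300.
ρ_M = 0.787·2.300 − 0.77 − 0.30 = 0.740.

0.740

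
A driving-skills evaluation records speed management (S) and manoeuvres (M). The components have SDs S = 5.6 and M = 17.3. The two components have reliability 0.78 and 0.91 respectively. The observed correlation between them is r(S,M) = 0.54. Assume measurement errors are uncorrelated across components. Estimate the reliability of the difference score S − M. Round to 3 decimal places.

Var(S−M) = 5.6² + 17.3² − 2·5.6·17.3·0.54 = 330.65 − 104.63 = 226.02.
Because errors are independent across components, Cov(Tᵢ,Tⱼ) = Cov(Xᵢ,Xⱼ); the off-diagonal part of the true-score variance is the same as above.
True-score variance = [5.6²·0.78 + 17.3²·0.91] − 104.63 = 296.815 − 104.63 = 192.184.
Reliability = 192.184 / 226.02 = 0.850.

0.850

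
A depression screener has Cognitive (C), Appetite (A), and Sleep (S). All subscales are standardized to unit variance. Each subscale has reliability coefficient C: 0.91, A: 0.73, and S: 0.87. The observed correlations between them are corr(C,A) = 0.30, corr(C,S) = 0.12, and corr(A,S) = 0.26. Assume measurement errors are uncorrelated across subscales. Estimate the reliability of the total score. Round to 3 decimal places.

Var(C+A+S) = 3 + 2·[0.30 + 0.12 + 0.26] = 3 + 1.36 = 4.36.
Because errors are independent across components, Cov(Tᵢ,Tⱼ) = Cov(Xᵢ,Xⱼ); the off-diagonal part of the true-score variance is the same as above.
True-score variance = [0.91 + 0.73 + 0.87] + 1.36 = 2.51 + 1.36 = 3.87.
Reliability = 3.87 / 4.36 = 0.888.

0.888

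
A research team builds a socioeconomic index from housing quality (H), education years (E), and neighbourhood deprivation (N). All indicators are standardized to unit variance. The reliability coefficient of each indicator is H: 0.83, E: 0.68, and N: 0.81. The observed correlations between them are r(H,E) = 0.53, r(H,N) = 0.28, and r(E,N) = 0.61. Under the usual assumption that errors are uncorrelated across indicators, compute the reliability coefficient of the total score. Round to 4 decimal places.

0.8836

Var(H+E+N) = 3 + 2·[0.53 + 0.28 + 0.61] = 3 + 2.84 = 5.84.
With uncorrelated errors the cross-covariances are all true-score covariance, so they carry over unchanged; only the diagonal terms shrink to ρᵢσᵢ².
True-score variance = [0.83 + 0.68 + 0.81] + 2.84 = 2.32 + 2.84 = 5.16.
Reliability = 5.16 / 5.84 = 0.8836.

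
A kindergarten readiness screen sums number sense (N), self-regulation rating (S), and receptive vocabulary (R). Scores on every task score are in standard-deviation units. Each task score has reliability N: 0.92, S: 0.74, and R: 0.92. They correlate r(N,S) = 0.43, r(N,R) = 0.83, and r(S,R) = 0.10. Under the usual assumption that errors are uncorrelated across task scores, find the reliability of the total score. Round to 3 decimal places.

Var(N+S+R) = 3 + 2·[0.43 + 0.83 + 0.10] = 3 + 2.72 = 5.72.
Because errors are independent across components, Cov(Tᵢ,Tⱼ) = Cov(Xᵢ,Xⱼ); the off-diagonal part of the true-score variance is the same as above.
True-score variance = [0.92 + 0.74 + 0.92] + 2.72 = 2.58 + 2.72 = 5.3.
Reliability = 5.3 / 5.72 = 0.927.

0.927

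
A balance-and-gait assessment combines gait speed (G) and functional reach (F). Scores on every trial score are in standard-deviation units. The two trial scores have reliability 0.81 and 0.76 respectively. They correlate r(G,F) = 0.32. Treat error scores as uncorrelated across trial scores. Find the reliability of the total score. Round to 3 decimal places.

0.837

Var(G+F) = 2 + 2·[0.32] = 2 + 0.64 = 2.64.
With uncorrelated errors the cross-covariances are all true-score covariance, so they carry over unchanged; only the diagonal terms shrink to ρᵢσᵢ².
True-score variance = [0.81 + 0.76] + 0.64 = 1.57 + 0.64 = 2.21.
Reliability = 2.21 / 2.64 = 0.837.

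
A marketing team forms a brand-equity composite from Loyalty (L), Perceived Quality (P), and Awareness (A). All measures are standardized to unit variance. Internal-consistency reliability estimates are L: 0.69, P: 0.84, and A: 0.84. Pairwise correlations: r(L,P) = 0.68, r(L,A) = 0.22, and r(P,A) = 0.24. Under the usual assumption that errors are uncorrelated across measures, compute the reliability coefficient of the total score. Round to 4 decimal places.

Var(L+P+A) = 3 + 2·[0.68 + 0.22 + 0.24] = 3 + 2.28 = 5.28.
Because errors are independent across components, Cov(Tᵢ,Tⱼ) = Cov(Xᵢ,Xⱼ); the off-diagonal part of the true-score variance is the same as above.
True-score variance = [0.69 + 0.84 + 0.84] + 2.28 = 2.37 + 2.28 = 4.65.
Reliability = 4.65 / 5.28 = 0.8807.

0.8807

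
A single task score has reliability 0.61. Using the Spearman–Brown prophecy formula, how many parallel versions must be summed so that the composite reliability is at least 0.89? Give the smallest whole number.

6

k ≥ ρ*(1−ρ₁)/(ρ₁(1−ρ*)) = 0.89·0.39 / (0.61·0.11) = 5.173.
Smallest integer k = 6.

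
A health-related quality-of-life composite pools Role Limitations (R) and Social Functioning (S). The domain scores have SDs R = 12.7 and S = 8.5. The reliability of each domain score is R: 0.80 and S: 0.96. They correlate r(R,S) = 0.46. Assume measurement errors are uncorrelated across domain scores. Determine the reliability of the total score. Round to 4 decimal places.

Var(R+S) = 12.7² + 8.5² + 2·[12.7·8.5·0.46] = 233.54 + 99.314 = 332.854.
With uncorrelated errors the cross-covariances are all true-score covariance, so they carry over unchanged; only the diagonal terms shrink to ρᵢσᵢ².
True-score variance = [12.7²·0.80 + 8.5²·0.96] + 99.314 = 198.392 + 99.314 = 297.706.
Reliability = 297.706 / 332.854 = 0.8944.

0.8944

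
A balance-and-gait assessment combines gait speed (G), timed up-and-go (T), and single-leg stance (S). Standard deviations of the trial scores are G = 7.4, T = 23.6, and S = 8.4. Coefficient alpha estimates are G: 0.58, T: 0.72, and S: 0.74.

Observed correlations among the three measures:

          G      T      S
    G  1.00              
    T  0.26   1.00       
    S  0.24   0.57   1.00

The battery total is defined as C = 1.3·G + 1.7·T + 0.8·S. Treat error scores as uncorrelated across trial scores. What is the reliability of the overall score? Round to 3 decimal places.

0.781

Var(C) = 1.3²·7.4² + 1.7²·23.6² + 0.8²·8.4² + 2·[2.21·7.4·23.6·0.26 + 1.04·7.4·8.4·0.24 + 1.36·23.6·8.4·0.57] = 1747.32 + 539.078 = 2286.4.
With uncorrelated errors the cross-covariances are all true-score covariance, so they carry over unchanged; only the diagonal terms shrink to ρᵢσᵢ².
True-score variance = [1.3²·7.4²·0.58 + 1.7²·23.6²·0.72 + 0.8²·8.4²·0.74] + 539.078 = 1246.02 + 539.078 = 1785.09.
Reliability = 1785.09 / 2286.4 = 0.781.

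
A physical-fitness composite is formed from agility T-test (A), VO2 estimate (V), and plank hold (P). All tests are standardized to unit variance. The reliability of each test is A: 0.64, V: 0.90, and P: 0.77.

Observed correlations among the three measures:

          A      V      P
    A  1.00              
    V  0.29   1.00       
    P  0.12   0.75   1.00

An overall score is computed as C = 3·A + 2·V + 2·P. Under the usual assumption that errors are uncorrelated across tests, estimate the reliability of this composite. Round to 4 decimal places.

0.8367

Var(C) = 3² + 2² + 2² + 2·[6·0.29 + 6·0.12 + 4·0.75] = 17 + 10.92 = 27.92.
Because errors are independent across components, Cov(Tᵢ,Tⱼ) = Cov(Xᵢ,Xⱼ); the off-diagonal part of the true-score variance is the same as above.
True-score variance = [3²·0.64 + 2²·0.90 + 2²·0.77] + 10.92 = 12.44 + 10.92 = 23.36.
Reliability = 23.36 / 27.92 = 0.8367.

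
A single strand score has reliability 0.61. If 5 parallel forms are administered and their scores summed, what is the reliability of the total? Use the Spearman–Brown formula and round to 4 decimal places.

0.8866

ρ_k = kρ / (1 + (k−1)ρ) = 5·0.61 / (1 + 4·0.61) = 3.050 / 3.440 = 0.8866.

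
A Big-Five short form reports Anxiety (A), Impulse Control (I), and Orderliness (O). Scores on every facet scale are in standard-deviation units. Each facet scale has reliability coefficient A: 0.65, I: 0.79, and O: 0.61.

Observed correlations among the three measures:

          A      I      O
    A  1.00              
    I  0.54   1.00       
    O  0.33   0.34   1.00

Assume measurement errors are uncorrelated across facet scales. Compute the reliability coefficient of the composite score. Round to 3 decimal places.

Var(A+I+O) = 3 + 2·[0.54 + 0.33 + 0.34] = 3 + 2.42 = 5.42.
With uncorrelated errors the cross-covariances are all true-score covariance, so they carry over unchanged; only the diagonal terms shrink to ρᵢσᵢ².
True-score variance = [0.65 + 0.79 + 0.61] + 2.42 = 2.05 + 2.42 = 4.47.
Reliability = 4.47 / 5.42 = 0.825.

0.825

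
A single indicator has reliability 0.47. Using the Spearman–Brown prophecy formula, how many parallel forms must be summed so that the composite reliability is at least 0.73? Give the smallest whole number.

4

k ≥ ρ*(1−ρ₁)/(ρ₁(1−ρ*)) = 0.73·0.53 / (0.47·0.27) = 3.049.
Smallest integer k = 4.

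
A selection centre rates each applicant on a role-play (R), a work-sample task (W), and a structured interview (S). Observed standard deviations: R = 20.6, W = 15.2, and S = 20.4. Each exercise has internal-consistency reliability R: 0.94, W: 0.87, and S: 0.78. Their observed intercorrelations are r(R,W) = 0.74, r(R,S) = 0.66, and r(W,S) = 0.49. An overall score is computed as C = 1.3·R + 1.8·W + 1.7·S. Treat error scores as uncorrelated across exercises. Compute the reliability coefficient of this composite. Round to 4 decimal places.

Var(C) = 1.3²·20.6² + 1.8²·15.2² + 1.7²·20.4² + 2·[2.34·20.6·15.2·0.74 + 2.21·20.6·20.4·0.66 + 3.06·15.2·20.4·0.49] = 2668.44 + 3240.19 = 5908.63.
Because errors are independent across components, Cov(Tᵢ,Tⱼ) = Cov(Xᵢ,Xⱼ); the off-diagonal part of the true-score variance is the same as above.
True-score variance = [1.3²·20.6²·0.94 + 1.8²·15.2²·0.87 + 1.7²·20.4²·0.78] + 3240.19 = 2263.5 + 3240.19 = 5503.69.
Reliability = 5503.69 / 5908.63 = 0.9315.

0.9315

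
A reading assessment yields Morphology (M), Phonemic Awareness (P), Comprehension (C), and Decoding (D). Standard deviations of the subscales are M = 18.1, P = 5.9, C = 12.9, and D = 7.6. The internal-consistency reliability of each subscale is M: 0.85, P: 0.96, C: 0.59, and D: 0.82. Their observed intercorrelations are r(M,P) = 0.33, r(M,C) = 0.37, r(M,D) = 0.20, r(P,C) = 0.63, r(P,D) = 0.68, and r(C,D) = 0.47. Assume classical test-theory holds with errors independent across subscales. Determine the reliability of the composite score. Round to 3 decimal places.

0.886

Var(M+P+C+D) = 18.1² + 5.9² + 12.9² + 7.6² + 2·[18.1·5.9·0.33 + 18.1·12.9·0.37 + 18.1·7.6·0.20 + 5.9·12.9·0.63 + 5.9·7.6·0.68 + 12.9·7.6·0.47] = 586.59 + 547.327 = 1133.92.
With uncorrelated errors the cross-covariances are all true-score covariance, so they carry over unchanged; only the diagonal terms shrink to ρᵢσᵢ².
True-score variance = [18.1²·0.85 + 5.9²·0.96 + 12.9²·0.59 + 7.6²·0.82] + 547.327 = 457.431 + 547.327 = 1004.76.
Reliability = 1004.76 / 1133.92 = 0.886.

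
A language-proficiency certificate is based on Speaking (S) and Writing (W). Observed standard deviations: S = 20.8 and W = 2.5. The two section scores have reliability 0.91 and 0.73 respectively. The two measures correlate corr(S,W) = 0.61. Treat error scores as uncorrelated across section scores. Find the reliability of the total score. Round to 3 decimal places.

Var(S+W) = 20.8² + 2.5² + 2·[20.8·2.5·0.61] = 438.89 + 63.44 = 502.33.
Because errors are independent across components, Cov(Tᵢ,Tⱼ) = Cov(Xᵢ,Xⱼ); the off-diagonal part of the true-score variance is the same as above.
True-score variance = [20.8²·0.91 + 2.5²·0.73] + 63.44 = 398.265 + 63.44 = 461.705.
Reliability = 461.705 / 502.33 = 0.919.

0.919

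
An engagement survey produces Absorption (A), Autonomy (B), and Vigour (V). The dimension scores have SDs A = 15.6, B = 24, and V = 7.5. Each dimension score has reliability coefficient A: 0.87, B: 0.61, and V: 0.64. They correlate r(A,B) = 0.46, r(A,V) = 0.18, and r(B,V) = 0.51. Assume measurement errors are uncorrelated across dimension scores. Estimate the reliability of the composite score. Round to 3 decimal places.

0.809

Var(A+B+V) = 15.6² + 24² + 7.5² + 2·[15.6·24·0.46 + 15.6·7.5·0.18 + 24·7.5·0.51] = 875.61 + 570.168 = 1445.78.
With uncorrelated errors the cross-covariances are all true-score covariance, so they carry over unchanged; only the diagonal terms shrink to ρᵢσᵢ².
True-score variance = [15.6²·0.87 + 24²·0.61 + 7.5²·0.64] + 570.168 = 599.083 + 570.168 = 1169.25.
Reliability = 1169.25 / 1445.78 = 0.809.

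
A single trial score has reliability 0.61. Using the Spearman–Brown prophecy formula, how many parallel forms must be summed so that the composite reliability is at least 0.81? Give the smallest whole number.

k ≥ ρ*(1−ρ₁)/(ρ₁(1−ρ*)) = 0.81·0.39 / (0.61·0.19) = 2.726.
Smallest integer k = 3.

3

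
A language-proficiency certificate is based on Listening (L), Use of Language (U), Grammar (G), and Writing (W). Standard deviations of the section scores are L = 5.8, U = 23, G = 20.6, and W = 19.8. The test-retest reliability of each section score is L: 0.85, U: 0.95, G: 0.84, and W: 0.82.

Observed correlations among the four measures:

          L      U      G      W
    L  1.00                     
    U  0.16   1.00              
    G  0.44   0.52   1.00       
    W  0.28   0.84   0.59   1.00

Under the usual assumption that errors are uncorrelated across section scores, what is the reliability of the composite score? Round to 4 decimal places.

Var(L+U+G+W) = 5.8² + 23² + 20.6² + 19.8² + 2·[5.8·23·0.16 + 5.8·20.6·0.44 + 5.8·19.8·0.28 + 23·20.6·0.52 + 23·19.8·0.84 + 20.6·19.8·0.59] = 1379.04 + 1951.26 = 3330.3.
Because errors are independent across components, Cov(Tᵢ,Tⱼ) = Cov(Xᵢ,Xⱼ); the off-diagonal part of the true-score variance is the same as above.
True-score variance = [5.8²·0.85 + 23²·0.95 + 20.6²·0.84 + 19.8²·0.82] + 1951.26 = 1209.08 + 1951.26 = 3160.34.
Reliability = 3160.34 / 3330.3 = 0.9490.

0.9490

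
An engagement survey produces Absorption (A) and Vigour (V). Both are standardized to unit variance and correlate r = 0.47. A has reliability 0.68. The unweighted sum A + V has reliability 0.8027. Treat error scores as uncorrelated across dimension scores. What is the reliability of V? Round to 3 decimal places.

0.740

Var(A+V) = 2 + 2·0.47 = 2.940.
True-score variance = ρ_A + ρ_V + 2·0.47, so 0.8027 = (0.68 + ρ_V + 0.94) / 2.940.
ρ_V = 0.8027·2.940 − 0.68 − 0.94 = 0.740.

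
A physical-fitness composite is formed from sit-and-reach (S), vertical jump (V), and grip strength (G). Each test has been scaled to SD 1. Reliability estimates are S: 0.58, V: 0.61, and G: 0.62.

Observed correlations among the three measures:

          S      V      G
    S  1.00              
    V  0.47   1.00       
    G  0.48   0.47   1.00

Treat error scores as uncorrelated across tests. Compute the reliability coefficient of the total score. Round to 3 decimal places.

0.796

Var(S+V+G) = 3 + 2·[0.47 + 0.48 + 0.47] = 3 + 2.84 = 5.84.
Under uncorrelated errors the observed covariances equal the true-score covariances, so only the own-variance terms attenuate.
True-score variance = [0.58 + 0.61 + 0.62] + 2.84 = 1.81 + 2.84 = 4.65.
Reliability = 4.65 / 5.84 = 0.796.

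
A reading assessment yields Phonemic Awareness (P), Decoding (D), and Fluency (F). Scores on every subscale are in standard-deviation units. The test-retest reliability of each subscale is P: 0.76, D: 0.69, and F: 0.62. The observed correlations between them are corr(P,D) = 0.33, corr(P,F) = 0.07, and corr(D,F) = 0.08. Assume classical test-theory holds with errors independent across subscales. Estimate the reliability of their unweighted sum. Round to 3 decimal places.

0.765

Var(P+D+F) = 3 + 2·[0.33 + 0.07 + 0.08] = 3 + 0.96 = 3.96.
Because errors are independent across components, Cov(Tᵢ,Tⱼ) = Cov(Xᵢ,Xⱼ); the off-diagonal part of the true-score variance is the same as above.
True-score variance = [0.76 + 0.69 + 0.62] + 0.96 = 2.07 + 0.96 = 3.03.
Reliability = 3.03 / 3.96 = 0.765.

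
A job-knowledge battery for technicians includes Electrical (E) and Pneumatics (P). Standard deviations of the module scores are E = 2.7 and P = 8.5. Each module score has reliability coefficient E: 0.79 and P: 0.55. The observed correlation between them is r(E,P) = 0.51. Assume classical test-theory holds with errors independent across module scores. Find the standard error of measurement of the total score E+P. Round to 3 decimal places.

Var(total) = 79.54 + 23.409 = 102.949.
True-score variance = 45.4966 + 23.409 = 68.9056, so reliability = 0.6693.
Error variance = 102.949 − 68.9056 = 34.0434; SEM = √34.0434 = 5.835.

5.835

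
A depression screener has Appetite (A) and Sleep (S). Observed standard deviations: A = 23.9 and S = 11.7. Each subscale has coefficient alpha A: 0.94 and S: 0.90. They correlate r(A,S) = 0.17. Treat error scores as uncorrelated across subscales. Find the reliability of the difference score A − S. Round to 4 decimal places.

Var(A−S) = 23.9² + 11.7² − 2·23.9·11.7·0.17 = 708.1 − 95.0742 = 613.026.
Because errors are independent across components, Cov(Tᵢ,Tⱼ) = Cov(Xᵢ,Xⱼ); the off-diagonal part of the true-score variance is the same as above.
True-score variance = [23.9²·0.94 + 11.7²·0.90] − 95.0742 = 660.138 − 95.0742 = 565.064.
Reliability = 565.064 / 613.026 = 0.9218.

0.9218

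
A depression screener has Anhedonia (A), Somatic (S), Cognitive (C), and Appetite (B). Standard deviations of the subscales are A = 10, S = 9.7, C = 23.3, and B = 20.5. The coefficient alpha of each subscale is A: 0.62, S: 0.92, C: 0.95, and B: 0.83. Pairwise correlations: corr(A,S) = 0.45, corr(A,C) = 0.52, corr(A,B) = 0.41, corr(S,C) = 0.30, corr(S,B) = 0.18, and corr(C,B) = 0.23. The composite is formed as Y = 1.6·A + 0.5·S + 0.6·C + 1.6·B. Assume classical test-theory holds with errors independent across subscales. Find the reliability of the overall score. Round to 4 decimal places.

0.8874

Var(Y) = 1.6²·10² + 0.5²·9.7² + 0.6²·23.3² + 1.6²·20.5² + 2·[0.8·10·9.7·0.45 + 0.96·10·23.3·0.52 + 2.56·10·20.5·0.41 + 0.3·9.7·23.3·0.30 + 0.8·9.7·20.5·0.18 + 0.96·23.3·20.5·0.23] = 1550.8 + 1041.68 = 2592.49.
Because errors are independent across components, Cov(Tᵢ,Tⱼ) = Cov(Xᵢ,Xⱼ); the off-diagonal part of the true-score variance is the same as above.
True-score variance = [1.6²·10²·0.62 + 0.5²·9.7²·0.92 + 0.6²·23.3²·0.95 + 1.6²·20.5²·0.83] + 1041.68 = 1258.98 + 1041.68 = 2300.66.
Reliability = 2300.66 / 2592.49 = 0.8874.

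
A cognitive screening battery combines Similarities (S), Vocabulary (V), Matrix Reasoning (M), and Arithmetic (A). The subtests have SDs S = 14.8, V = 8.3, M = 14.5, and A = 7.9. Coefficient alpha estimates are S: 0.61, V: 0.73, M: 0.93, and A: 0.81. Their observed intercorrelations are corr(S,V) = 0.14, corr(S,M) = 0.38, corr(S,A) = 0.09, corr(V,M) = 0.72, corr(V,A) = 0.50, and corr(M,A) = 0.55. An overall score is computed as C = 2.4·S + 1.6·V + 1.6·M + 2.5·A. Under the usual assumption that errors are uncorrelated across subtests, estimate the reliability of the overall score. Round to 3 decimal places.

Var(C) = 2.4²·14.8² + 1.6²·8.3² + 1.6²·14.5² + 2.5²·7.9² + 2·[3.84·14.8·8.3·0.14 + 3.84·14.8·14.5·0.38 + 6·14.8·7.9·0.09 + 2.56·8.3·14.5·0.72 + 4·8.3·7.9·0.50 + 4·14.5·7.9·0.55] = 2366.33 + 2094.6 = 4460.93.
With uncorrelated errors the cross-covariances are all true-score covariance, so they carry over unchanged; only the diagonal terms shrink to ρᵢσᵢ².
True-score variance = [2.4²·14.8²·0.61 + 1.6²·8.3²·0.73 + 1.6²·14.5²·0.93 + 2.5²·7.9²·0.81] + 2094.6 = 1714.87 + 2094.6 = 3809.47.
Reliability = 3809.47 / 4460.93 = 0.854.

0.854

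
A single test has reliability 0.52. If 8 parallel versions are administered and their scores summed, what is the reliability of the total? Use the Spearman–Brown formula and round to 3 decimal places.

ρ_k = kρ / (1 + (k−1)ρ) = 8·0.52 / (1 + 7·0.52) = 4.160 / 4.640 = 0.897.

0.897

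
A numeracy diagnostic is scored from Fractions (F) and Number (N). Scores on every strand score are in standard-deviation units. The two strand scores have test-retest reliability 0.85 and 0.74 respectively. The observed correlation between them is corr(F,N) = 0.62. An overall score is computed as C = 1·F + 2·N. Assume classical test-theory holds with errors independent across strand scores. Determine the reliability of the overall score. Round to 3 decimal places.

Var(C) = 1 + 2² + 2·[2·0.62] = 5 + 2.48 = 7.48.
With uncorrelated errors the cross-covariances are all true-score covariance, so they carry over unchanged; only the diagonal terms shrink to ρᵢσᵢ².
True-score variance = [0.85 + 2²·0.74] + 2.48 = 3.81 + 2.48 = 6.29.
Reliability = 6.29 / 7.48 = 0.841.

0.841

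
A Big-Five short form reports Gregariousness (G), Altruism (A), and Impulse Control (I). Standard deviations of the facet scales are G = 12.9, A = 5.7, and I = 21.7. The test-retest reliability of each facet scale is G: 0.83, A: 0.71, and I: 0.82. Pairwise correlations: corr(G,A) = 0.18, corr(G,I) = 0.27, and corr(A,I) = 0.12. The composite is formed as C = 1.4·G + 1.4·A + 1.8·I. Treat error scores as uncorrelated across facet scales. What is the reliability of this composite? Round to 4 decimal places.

0.8562

Var(C) = 1.4²·12.9² + 1.4²·5.7² + 1.8²·21.7² + 2·[1.96·12.9·5.7·0.18 + 2.52·12.9·21.7·0.27 + 2.52·5.7·21.7·0.12] = 1915.53 + 507.619 = 2423.15.
With uncorrelated errors the cross-covariances are all true-score covariance, so they carry over unchanged; only the diagonal terms shrink to ρᵢσᵢ².
True-score variance = [1.4²·12.9²·0.83 + 1.4²·5.7²·0.71 + 1.8²·21.7²·0.82] + 507.619 = 1566.99 + 507.619 = 2074.61.
Reliability = 2074.61 / 2423.15 = 0.8562.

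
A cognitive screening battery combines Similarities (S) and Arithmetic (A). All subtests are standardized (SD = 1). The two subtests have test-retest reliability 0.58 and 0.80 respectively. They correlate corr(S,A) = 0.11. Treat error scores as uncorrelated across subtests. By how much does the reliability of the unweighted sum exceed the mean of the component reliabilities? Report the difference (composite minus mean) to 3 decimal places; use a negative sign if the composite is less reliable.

Var(sum) = 2 + 0.22 = 2.22; true-score variance = 1.38 + 0.22 = 1.6; composite reliability = 0.7207.
Mean component reliability = 0.6900.
Difference = 0.7207 − 0.6900 = 0.031.

0.031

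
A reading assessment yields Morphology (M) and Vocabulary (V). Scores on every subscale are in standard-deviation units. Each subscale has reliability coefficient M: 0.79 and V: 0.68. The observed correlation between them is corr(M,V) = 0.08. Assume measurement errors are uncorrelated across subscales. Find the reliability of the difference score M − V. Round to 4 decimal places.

0.7120

Var(M−V) = 1 + 1 − 2·0.08 = 2 − 0.16 = 1.84.
With uncorrelated errors the cross-covariances are all true-score covariance, so they carry over unchanged; only the diagonal terms shrink to ρᵢσᵢ².
True-score variance = [0.79 + 0.68] − 0.16 = 1.47 − 0.16 = 1.31.
Reliability = 1.31 / 1.84 = 0.7120.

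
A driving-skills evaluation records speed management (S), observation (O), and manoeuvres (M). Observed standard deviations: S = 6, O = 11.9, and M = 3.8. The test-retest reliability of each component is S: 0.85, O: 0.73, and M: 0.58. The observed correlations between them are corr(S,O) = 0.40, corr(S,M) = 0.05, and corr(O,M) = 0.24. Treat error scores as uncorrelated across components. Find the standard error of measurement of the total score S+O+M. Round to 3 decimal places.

Var(total) = 192.05 + 81.1056 = 273.156.
True-score variance = 142.351 + 81.1056 = 223.456, so reliability = 0.8181.
Error variance = 273.156 − 223.456 = 49.6995; SEM = √49.6995 = 7.050.

7.050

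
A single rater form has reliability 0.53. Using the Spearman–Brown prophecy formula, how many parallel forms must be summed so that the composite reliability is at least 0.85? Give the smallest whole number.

6

k ≥ ρ*(1−ρ₁)/(ρ₁(1−ρ*)) = 0.85·0.47 / (0.53·0.15) = 5.025.
Smallest integer k = 6.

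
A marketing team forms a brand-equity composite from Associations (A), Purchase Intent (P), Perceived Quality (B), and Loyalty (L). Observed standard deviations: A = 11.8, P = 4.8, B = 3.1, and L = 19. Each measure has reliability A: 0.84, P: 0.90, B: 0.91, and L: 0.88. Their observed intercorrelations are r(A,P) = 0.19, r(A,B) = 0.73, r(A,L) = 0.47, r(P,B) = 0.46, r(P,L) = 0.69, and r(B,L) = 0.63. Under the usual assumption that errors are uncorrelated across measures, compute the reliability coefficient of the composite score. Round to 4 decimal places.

0.9334

Var(A+P+B+L) = 11.8² + 4.8² + 3.1² + 19² + 2·[11.8·4.8·0.19 + 11.8·3.1·0.73 + 11.8·19·0.47 + 4.8·3.1·0.46 + 4.8·19·0.69 + 3.1·19·0.63] = 532.89 + 499.438 = 1032.33.
With uncorrelated errors the cross-covariances are all true-score covariance, so they carry over unchanged; only the diagonal terms shrink to ρᵢσᵢ².
True-score variance = [11.8²·0.84 + 4.8²·0.90 + 3.1²·0.91 + 19²·0.88] + 499.438 = 464.123 + 499.438 = 963.56.
Reliability = 963.56 / 1032.33 = 0.9334.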